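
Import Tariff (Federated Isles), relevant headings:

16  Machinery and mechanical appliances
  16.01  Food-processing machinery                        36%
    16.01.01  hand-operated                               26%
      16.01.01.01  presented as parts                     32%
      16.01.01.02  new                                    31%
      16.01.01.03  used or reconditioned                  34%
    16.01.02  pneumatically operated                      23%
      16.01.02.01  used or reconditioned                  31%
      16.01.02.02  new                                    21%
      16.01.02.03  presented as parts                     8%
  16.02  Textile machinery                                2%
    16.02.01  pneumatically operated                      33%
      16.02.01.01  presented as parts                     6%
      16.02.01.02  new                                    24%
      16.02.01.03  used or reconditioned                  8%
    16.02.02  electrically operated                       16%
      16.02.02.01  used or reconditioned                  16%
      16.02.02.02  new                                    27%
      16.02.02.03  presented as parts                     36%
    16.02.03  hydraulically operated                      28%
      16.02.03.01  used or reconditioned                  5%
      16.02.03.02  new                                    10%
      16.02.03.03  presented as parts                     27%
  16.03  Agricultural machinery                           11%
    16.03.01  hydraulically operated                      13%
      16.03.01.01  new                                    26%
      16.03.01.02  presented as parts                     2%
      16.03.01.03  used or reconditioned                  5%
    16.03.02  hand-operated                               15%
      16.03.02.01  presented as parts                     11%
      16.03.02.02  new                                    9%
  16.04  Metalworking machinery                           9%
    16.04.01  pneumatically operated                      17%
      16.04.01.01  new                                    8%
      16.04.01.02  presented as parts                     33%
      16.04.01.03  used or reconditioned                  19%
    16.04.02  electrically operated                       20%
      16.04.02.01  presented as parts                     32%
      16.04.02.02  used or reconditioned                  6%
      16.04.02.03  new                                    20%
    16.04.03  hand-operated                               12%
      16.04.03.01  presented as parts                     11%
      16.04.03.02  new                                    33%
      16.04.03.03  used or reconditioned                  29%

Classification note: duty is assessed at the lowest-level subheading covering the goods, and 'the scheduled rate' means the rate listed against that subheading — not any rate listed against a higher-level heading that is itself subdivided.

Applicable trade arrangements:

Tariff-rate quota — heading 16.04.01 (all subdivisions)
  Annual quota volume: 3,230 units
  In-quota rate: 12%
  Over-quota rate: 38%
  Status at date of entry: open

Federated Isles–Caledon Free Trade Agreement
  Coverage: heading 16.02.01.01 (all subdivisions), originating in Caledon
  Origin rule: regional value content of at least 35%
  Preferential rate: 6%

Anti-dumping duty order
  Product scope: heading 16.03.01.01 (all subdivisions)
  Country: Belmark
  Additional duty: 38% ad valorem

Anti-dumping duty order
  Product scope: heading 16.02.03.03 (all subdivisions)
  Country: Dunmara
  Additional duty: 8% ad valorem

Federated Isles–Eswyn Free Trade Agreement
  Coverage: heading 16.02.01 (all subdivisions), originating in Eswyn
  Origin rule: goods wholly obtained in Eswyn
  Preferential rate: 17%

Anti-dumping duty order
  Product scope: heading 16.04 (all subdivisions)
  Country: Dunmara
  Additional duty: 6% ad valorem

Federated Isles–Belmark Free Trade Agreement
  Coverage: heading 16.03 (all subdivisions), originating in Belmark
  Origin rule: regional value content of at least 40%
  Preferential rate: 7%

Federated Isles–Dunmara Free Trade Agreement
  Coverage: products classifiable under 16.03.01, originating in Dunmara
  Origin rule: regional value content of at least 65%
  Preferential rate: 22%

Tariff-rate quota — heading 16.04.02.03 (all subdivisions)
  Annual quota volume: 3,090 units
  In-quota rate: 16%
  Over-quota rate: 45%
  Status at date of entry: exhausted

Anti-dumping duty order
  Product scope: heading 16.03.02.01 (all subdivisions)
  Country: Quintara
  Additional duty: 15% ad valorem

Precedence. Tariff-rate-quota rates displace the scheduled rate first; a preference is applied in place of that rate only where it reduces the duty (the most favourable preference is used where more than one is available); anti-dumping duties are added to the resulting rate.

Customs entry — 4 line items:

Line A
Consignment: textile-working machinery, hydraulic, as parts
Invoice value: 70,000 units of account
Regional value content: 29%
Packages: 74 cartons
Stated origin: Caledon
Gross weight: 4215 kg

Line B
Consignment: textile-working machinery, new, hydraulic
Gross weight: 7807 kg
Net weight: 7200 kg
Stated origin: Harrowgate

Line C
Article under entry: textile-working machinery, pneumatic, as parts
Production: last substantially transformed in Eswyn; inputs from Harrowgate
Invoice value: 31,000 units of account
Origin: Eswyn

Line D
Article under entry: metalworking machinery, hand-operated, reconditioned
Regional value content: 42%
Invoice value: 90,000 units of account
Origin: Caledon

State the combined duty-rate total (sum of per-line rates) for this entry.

Line A: textile-working → 16.02; hydraulic → 16.02.03; as parts → 16.02.03.03. Scheduled 27%. Caledon agreement on 16.02.01.01: 16.02.03.03 not covered. → 27%.
Line B: textile-working → 16.02; hydraulic → 16.02.03; new → 16.02.03.02. Scheduled 10%. No special measure applies. → 10%.
Line C: textile-working → 16.02; pneumatic → 16.02.01; as parts → 16.02.01.01. Scheduled 6%. Eswyn agreement on 16.02.01: not wholly obtained. → 6%.
Line D: metalworking → 16.04; hand-operated → 16.04.03; reconditioned → 16.04.03.03. Scheduled 29%. Caledon agreement on 16.02.01.01: 16.04.03.03 not covered. → 29%.
Sum: 27% + 10% + 6% + 29% = 72%.

72%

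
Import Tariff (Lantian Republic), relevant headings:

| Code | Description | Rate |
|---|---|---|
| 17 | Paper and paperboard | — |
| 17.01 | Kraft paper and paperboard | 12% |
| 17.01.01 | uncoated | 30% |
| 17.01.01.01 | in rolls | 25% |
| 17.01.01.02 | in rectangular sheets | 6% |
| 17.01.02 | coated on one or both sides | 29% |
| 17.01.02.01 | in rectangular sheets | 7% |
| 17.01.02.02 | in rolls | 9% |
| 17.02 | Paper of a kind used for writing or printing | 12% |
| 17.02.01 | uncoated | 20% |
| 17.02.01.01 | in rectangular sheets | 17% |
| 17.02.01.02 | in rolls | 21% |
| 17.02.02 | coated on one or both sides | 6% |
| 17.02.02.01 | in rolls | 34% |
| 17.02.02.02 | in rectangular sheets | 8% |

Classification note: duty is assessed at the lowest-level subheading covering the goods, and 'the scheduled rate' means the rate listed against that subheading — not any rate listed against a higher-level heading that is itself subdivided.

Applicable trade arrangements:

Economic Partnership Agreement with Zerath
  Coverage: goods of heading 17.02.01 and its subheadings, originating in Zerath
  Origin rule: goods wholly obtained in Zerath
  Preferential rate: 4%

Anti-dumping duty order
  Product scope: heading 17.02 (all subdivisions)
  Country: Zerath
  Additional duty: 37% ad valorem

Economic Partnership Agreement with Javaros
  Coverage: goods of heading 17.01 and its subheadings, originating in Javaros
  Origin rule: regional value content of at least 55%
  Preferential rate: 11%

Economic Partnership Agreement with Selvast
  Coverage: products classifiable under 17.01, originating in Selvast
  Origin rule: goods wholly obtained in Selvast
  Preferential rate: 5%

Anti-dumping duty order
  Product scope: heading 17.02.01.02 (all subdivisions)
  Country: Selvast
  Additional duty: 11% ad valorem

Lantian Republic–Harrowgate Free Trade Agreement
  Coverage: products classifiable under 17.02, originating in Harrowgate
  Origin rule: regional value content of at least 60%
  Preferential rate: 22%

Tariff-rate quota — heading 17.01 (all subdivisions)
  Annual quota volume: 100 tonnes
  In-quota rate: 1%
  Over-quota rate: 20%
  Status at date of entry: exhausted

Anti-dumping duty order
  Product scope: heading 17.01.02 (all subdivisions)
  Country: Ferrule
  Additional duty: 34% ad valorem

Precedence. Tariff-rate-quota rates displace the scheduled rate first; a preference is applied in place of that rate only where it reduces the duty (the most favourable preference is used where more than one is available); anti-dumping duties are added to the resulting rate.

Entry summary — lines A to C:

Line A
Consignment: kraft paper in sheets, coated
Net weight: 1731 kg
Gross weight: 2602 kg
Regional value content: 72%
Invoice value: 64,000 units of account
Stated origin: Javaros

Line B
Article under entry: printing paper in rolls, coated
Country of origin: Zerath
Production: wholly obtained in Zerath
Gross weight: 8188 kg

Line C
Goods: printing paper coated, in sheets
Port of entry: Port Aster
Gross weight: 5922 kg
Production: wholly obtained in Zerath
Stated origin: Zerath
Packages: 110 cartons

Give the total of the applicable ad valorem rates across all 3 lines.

Line A: kraft paper → 17.01; coated → 17.01.02; in sheets → 17.01.02.01. Scheduled 7%. quota on 17.01 exhausted → over-quota 20%; Javaros agreement on 17.01: RVC ≥ 55% → 11% available; preferential 11%. → 11%.
Line B: printing paper → 17.02; coated → 17.02.02; in rolls → 17.02.02.01. Scheduled 34%. Zerath agreement on 17.02.01: 17.02.02.01 not covered; anti-dumping (Zerath, 17.02): +37%; total 34% + 37% = 71%. → 71%.
Line C: printing paper → 17.02; coated → 17.02.02; in sheets → 17.02.02.02. Scheduled 8%. Zerath agreement on 17.02.01: 17.02.02.02 not covered; anti-dumping (Zerath, 17.02): +37%; total 8% + 37% = 45%. → 45%.
Sum: 11% + 71% + 45% = 127%.

127%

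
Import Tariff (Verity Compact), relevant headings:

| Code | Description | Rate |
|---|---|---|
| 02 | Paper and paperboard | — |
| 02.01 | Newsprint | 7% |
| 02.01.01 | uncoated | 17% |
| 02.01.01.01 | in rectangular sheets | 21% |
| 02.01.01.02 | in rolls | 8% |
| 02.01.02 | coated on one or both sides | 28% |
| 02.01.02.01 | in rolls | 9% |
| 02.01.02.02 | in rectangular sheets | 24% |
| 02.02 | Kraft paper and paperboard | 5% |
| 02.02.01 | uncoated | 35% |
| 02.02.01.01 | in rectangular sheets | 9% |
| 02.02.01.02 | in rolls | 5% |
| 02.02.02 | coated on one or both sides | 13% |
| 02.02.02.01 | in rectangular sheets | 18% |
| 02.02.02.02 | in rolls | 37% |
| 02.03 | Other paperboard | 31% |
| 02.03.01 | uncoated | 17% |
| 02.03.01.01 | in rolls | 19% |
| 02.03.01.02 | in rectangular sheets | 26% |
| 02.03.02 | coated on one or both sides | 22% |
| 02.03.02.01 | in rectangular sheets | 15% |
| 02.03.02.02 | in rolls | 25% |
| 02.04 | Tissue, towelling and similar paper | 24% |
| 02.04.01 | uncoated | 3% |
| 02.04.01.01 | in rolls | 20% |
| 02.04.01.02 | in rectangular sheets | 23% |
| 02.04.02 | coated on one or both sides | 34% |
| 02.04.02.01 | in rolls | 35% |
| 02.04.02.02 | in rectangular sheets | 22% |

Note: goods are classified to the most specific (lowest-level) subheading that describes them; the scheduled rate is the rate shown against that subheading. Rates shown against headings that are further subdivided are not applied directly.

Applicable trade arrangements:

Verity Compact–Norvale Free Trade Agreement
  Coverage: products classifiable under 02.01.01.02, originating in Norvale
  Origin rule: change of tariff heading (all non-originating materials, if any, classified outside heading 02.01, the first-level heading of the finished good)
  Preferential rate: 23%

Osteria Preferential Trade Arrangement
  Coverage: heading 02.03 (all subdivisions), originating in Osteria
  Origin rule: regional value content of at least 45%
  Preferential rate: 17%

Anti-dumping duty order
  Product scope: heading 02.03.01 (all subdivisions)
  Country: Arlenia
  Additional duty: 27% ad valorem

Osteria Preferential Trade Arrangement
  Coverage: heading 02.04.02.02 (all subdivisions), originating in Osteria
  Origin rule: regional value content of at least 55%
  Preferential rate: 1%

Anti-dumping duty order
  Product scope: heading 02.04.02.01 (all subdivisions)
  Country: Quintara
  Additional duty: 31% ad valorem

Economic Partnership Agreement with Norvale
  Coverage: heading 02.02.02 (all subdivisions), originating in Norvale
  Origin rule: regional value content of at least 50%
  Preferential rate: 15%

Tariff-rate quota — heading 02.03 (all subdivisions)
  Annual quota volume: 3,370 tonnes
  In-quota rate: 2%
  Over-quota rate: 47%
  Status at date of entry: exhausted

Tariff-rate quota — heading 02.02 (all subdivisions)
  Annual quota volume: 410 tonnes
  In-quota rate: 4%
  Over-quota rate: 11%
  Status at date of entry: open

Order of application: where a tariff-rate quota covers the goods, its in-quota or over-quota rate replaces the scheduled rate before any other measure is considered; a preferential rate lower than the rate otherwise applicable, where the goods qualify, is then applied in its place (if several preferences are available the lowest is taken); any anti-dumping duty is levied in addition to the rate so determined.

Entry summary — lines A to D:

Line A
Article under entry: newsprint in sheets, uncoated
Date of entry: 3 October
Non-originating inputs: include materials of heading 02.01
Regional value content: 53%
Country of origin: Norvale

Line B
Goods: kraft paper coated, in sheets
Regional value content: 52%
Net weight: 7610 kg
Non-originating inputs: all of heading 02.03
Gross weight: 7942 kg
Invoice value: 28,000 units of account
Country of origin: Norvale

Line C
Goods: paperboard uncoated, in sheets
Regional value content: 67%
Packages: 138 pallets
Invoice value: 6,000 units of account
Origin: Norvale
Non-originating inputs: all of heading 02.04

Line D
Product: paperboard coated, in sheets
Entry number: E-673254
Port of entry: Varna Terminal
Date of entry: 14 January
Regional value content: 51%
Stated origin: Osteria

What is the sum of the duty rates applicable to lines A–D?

89%

Line A: newsprint → 02.01; uncoated → 02.01.01; in sheets → 02.01.01.01. Scheduled 21%. Norvale agreement on 02.01.01.02: 02.01.01.01 not covered; Norvale agreement on 02.02.02: 02.01.01.01 not covered. → 21%.
Line B: kraft paper → 02.02; coated → 02.02.02; in sheets → 02.02.02.01. Scheduled 18%. quota on 02.02 open → in-quota 4%; Norvale agreement on 02.01.01.02: 02.02.02.01 not covered; Norvale agreement on 02.02.02: RVC ≥ 50% → 15% available; preference 15% not lower than 4% → no reduction. → 4%.
Line C: paperboard → 02.03; uncoated → 02.03.01; in sheets → 02.03.01.02. Scheduled 26%. quota on 02.03 exhausted → over-quota 47%; Norvale agreement on 02.01.01.02: 02.03.01.02 not covered; Norvale agreement on 02.02.02: 02.03.01.02 not covered. → 47%.
Line D: paperboard → 02.03; coated → 02.03.02; in sheets → 02.03.02.01. Scheduled 15%. quota on 02.03 exhausted → over-quota 47%; Osteria agreement on 02.03: RVC ≥ 45% → 17% available; Osteria agreement on 02.04.02.02: 02.03.02.01 not covered; preferential 17%. → 17%.
Sum: 21% + 4% + 47% + 17% = 89%.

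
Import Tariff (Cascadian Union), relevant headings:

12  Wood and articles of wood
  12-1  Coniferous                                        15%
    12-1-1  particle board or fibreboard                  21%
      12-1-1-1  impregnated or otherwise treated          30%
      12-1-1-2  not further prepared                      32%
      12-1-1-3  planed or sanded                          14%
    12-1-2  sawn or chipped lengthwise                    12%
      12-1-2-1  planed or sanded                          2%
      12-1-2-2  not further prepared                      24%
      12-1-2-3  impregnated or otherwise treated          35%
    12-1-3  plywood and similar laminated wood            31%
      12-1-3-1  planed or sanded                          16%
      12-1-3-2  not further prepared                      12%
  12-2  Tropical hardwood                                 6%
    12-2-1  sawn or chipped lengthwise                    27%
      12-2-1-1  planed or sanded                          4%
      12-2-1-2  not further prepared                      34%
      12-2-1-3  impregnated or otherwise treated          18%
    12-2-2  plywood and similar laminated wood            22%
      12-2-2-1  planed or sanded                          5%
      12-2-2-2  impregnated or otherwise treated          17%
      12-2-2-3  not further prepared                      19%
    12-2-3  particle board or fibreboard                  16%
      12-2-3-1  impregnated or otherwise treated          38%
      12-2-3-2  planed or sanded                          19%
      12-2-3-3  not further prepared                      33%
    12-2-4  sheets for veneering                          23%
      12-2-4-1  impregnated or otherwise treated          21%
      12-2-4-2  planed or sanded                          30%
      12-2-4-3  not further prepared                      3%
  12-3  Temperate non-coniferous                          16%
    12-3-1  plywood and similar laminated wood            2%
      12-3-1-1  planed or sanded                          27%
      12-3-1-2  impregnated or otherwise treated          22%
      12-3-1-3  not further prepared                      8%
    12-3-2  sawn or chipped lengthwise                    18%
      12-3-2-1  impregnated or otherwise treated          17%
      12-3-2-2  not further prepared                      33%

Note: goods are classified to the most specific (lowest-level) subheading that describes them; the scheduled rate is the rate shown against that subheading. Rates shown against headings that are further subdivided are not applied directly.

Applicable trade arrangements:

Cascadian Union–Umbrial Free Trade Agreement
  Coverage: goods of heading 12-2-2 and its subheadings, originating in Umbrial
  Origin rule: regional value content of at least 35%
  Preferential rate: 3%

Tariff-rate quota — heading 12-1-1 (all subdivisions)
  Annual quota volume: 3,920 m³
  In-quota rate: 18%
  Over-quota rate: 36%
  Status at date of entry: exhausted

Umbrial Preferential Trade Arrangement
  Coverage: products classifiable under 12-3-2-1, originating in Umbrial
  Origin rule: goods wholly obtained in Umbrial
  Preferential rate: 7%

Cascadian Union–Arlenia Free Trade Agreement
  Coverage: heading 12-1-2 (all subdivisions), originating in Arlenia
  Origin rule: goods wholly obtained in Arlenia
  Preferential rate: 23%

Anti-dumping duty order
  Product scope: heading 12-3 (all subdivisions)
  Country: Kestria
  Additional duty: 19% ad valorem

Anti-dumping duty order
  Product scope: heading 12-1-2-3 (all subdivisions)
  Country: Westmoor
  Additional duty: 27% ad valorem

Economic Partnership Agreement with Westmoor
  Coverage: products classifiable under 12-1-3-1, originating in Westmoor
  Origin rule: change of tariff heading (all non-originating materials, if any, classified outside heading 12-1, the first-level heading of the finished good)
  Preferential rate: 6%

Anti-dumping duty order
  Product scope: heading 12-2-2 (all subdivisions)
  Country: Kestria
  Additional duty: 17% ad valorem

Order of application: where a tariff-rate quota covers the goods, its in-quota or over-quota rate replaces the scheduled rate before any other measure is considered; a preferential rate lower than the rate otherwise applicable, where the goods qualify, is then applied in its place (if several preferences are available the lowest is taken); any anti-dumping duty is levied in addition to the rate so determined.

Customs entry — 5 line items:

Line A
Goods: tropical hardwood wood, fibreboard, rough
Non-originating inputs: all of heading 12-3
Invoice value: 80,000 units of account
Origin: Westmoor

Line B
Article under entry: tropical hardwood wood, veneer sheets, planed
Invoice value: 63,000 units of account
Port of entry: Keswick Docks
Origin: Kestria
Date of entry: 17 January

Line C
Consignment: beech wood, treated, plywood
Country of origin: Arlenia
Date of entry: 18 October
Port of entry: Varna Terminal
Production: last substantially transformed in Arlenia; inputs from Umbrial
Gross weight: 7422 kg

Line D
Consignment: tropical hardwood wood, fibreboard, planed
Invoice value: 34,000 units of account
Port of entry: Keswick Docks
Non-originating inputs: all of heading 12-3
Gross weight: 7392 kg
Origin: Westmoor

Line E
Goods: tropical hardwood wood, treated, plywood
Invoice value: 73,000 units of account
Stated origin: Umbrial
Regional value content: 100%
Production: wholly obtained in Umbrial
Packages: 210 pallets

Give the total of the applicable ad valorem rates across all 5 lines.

107%

Line A: tropical hardwood → 12-2; fibreboard → 12-2-3; rough → 12-2-3-3. Scheduled 33%. Westmoor agreement on 12-1-3-1: 12-2-3-3 not covered. → 33%.
Line B: tropical hardwood → 12-2; veneer sheets → 12-2-4; planed → 12-2-4-2. Scheduled 30%. No special measure applies. → 30%.
Line C: beech → 12-3; plywood → 12-3-1; treated → 12-3-1-2. Scheduled 22%. Arlenia agreement on 12-1-2: 12-3-1-2 not covered. → 22%.
Line D: tropical hardwood → 12-2; fibreboard → 12-2-3; planed → 12-2-3-2. Scheduled 19%. Westmoor agreement on 12-1-3-1: 12-2-3-2 not covered. → 19%.
Line E: tropical hardwood → 12-2; plywood → 12-2-2; treated → 12-2-2-2. Scheduled 17%. Umbrial agreement on 12-2-2: RVC ≥ 35% → 3% available; Umbrial agreement on 12-3-2-1: 12-2-2-2 not covered; preferential 3%. → 3%.
Sum: 33% + 30% + 22% + 19% + 3% = 107%.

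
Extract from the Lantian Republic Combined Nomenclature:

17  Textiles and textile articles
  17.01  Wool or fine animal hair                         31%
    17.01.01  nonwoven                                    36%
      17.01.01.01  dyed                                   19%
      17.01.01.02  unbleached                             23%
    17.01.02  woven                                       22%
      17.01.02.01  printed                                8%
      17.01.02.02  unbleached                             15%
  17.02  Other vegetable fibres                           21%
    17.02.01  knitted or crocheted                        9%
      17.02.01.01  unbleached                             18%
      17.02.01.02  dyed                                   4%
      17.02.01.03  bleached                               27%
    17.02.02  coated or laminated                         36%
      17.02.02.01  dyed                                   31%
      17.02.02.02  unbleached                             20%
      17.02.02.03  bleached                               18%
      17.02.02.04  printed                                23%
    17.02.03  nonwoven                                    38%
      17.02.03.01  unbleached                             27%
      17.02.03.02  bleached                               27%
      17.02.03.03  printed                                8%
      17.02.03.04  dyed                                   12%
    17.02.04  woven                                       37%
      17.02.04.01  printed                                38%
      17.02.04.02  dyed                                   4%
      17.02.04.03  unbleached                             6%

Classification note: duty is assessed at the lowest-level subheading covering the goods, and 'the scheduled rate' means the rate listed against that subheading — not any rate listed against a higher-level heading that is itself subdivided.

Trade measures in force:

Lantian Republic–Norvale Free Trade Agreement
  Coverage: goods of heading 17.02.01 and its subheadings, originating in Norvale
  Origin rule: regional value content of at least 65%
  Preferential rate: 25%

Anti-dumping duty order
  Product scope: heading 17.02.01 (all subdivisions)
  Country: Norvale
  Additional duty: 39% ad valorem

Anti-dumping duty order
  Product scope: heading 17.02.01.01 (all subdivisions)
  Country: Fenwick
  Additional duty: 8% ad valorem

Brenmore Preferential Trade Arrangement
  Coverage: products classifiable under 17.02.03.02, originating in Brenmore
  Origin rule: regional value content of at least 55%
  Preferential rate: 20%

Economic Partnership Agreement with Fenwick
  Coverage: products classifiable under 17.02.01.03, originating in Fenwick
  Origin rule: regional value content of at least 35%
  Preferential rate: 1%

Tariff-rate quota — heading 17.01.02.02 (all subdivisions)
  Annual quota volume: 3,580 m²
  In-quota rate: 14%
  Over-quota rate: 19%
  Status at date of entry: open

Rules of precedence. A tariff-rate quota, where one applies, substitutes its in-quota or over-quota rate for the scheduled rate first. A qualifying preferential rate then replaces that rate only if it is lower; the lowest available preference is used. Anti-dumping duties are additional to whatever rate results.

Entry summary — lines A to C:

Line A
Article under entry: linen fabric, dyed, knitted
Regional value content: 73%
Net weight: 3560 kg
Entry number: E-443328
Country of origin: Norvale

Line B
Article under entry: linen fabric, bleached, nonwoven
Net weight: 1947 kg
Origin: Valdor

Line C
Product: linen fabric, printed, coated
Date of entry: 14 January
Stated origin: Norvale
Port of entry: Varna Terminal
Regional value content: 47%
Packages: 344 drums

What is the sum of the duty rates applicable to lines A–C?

Line A: linen → 17.02; knitted → 17.02.01; dyed → 17.02.01.02. Scheduled 4%. Norvale agreement on 17.02.01: RVC ≥ 65% → 25% available; preference 25% not lower than 4% → no reduction; anti-dumping (Norvale, 17.02.01): +39%; total 4% + 39% = 43%. → 43%.
Line B: linen → 17.02; nonwoven → 17.02.03; bleached → 17.02.03.02. Scheduled 27%. No special measure applies. → 27%.
Line C: linen → 17.02; coated → 17.02.02; printed → 17.02.02.04. Scheduled 23%. Norvale agreement on 17.02.01: 17.02.02.04 not covered. → 23%.
Sum: 43% + 27% + 23% = 93%.

93%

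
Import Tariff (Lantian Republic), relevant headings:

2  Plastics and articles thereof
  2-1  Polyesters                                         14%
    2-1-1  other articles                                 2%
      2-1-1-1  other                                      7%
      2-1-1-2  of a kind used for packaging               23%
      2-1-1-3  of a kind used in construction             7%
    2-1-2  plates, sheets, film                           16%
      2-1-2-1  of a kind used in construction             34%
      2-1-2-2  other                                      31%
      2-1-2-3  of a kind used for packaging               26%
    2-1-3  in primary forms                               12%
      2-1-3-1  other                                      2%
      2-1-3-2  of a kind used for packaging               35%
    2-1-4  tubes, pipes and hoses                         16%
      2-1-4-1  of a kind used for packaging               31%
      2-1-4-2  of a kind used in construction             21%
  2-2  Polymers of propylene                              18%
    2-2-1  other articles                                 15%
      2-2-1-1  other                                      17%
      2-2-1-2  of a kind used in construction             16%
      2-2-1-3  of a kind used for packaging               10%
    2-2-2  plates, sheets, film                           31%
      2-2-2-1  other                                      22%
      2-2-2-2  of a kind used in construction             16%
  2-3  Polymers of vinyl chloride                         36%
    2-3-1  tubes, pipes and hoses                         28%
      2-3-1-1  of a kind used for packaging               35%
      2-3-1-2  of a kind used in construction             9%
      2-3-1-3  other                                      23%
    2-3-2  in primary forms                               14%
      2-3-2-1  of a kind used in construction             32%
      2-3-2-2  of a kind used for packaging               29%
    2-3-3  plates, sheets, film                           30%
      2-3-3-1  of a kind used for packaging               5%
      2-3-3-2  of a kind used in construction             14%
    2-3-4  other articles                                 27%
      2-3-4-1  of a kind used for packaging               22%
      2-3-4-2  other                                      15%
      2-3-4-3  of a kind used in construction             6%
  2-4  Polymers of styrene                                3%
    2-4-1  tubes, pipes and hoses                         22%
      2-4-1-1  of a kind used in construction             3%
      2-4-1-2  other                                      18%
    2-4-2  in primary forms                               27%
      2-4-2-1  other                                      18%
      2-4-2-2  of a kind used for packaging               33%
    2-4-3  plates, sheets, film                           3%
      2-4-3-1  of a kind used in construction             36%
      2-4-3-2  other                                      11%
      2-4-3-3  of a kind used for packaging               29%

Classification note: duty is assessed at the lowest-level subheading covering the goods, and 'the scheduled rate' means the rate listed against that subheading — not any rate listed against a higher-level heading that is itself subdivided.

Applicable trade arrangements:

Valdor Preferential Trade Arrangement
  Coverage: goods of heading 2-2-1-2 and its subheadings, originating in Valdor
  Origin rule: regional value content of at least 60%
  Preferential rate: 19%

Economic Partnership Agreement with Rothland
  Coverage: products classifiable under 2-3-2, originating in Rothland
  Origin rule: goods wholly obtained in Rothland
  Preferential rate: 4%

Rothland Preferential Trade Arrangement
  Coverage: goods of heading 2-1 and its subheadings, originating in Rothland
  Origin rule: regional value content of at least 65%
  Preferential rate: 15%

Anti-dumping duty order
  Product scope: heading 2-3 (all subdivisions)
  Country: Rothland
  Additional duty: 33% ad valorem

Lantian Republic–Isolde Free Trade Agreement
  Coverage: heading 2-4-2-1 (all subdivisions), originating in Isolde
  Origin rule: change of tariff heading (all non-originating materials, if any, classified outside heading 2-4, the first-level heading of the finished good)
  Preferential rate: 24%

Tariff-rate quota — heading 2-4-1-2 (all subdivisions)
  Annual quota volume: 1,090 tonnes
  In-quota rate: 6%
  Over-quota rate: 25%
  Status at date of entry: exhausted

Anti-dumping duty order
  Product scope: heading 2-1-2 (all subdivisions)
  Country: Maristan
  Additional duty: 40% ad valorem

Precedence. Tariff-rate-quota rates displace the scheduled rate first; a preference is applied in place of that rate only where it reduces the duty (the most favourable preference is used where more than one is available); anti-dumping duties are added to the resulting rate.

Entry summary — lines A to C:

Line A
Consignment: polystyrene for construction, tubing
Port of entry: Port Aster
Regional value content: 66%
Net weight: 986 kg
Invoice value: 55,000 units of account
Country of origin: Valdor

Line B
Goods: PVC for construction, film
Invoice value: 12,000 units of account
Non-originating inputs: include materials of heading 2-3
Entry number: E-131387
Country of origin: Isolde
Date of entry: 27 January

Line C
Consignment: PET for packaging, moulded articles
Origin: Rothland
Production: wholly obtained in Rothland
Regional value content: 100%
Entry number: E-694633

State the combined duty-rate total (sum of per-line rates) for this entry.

Line A: polystyrene → 2-4; tubing → 2-4-1; for construction → 2-4-1-1. Scheduled 3%. Valdor agreement on 2-2-1-2: 2-4-1-1 not covered. → 3%.
Line B: PVC → 2-3; film → 2-3-3; for construction → 2-3-3-2. Scheduled 14%. Isolde agreement on 2-4-2-1: 2-3-3-2 not covered. → 14%.
Line C: PET → 2-1; moulded articles → 2-1-1; for packaging → 2-1-1-2. Scheduled 23%. Rothland agreement on 2-3-2: 2-1-1-2 not covered; Rothland agreement on 2-1: RVC ≥ 65% → 15% available; preferential 15%. → 15%.
Sum: 3% + 14% + 15% = 32%.

32%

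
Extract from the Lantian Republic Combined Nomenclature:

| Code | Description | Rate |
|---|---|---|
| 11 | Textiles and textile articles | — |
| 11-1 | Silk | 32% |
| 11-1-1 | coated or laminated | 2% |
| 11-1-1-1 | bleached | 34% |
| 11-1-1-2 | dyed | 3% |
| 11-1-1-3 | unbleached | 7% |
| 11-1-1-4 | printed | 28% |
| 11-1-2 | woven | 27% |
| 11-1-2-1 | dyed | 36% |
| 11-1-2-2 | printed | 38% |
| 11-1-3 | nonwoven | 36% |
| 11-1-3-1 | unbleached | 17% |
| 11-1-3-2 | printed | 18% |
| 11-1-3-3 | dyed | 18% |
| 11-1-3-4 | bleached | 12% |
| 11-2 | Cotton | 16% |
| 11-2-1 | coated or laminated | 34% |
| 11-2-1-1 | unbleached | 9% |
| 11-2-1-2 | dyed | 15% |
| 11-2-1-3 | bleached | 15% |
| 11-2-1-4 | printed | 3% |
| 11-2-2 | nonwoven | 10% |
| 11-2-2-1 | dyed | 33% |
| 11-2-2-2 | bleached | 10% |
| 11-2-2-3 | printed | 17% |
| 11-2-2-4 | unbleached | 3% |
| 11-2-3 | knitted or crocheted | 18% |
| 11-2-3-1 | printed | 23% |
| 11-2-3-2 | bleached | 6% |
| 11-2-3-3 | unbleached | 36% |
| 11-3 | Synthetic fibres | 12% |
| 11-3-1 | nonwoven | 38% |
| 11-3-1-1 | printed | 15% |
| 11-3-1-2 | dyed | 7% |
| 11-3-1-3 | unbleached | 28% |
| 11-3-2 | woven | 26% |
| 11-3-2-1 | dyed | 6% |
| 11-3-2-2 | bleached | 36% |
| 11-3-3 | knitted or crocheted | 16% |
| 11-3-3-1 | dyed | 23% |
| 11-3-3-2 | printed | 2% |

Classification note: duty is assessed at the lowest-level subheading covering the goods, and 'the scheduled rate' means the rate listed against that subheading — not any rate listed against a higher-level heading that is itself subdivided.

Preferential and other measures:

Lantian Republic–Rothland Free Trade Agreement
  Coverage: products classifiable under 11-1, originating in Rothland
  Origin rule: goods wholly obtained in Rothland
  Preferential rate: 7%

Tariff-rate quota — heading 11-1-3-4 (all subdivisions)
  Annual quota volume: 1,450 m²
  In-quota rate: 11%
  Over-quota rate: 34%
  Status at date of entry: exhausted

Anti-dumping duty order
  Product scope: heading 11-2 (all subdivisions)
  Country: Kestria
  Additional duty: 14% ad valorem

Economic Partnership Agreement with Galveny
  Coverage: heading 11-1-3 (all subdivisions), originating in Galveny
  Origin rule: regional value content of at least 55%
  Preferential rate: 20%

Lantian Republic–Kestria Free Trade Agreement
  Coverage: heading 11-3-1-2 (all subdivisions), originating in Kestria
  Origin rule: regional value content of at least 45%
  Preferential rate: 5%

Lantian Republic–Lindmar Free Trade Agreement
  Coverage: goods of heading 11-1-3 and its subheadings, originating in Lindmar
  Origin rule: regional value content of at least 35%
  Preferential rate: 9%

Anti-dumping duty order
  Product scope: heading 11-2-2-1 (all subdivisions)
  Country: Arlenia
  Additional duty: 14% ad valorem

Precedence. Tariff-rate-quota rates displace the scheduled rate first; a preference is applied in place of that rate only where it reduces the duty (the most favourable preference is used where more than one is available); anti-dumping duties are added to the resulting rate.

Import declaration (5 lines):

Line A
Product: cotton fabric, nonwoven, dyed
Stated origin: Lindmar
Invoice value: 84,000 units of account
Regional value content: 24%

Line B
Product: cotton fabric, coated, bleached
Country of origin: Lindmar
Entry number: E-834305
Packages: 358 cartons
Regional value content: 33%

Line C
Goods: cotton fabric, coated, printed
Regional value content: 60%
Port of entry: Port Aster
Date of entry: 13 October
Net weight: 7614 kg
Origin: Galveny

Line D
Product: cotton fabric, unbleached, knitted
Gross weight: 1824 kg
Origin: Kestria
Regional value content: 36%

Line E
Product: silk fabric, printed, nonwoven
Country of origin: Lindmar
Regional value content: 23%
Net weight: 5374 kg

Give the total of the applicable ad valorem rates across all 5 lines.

Line A: cotton → 11-2; nonwoven → 11-2-2; dyed → 11-2-2-1. Scheduled 33%. Lindmar agreement on 11-1-3: 11-2-2-1 not covered. → 33%.
Line B: cotton → 11-2; coated → 11-2-1; bleached → 11-2-1-3. Scheduled 15%. Lindmar agreement on 11-1-3: 11-2-1-3 not covered. → 15%.
Line C: cotton → 11-2; coated → 11-2-1; printed → 11-2-1-4. Scheduled 3%. Galveny agreement on 11-1-3: 11-2-1-4 not covered. → 3%.
Line D: cotton → 11-2; knitted → 11-2-3; unbleached → 11-2-3-3. Scheduled 36%. Kestria agreement on 11-3-1-2: 11-2-3-3 not covered; anti-dumping (Kestria, 11-2): +14%; total 36% + 14% = 50%. → 50%.
Line E: silk → 11-1; nonwoven → 11-1-3; printed → 11-1-3-2. Scheduled 18%. Lindmar agreement on 11-1-3: RVC < 35%. → 18%.
Sum: 33% + 15% + 3% + 50% + 18% = 119%.

119%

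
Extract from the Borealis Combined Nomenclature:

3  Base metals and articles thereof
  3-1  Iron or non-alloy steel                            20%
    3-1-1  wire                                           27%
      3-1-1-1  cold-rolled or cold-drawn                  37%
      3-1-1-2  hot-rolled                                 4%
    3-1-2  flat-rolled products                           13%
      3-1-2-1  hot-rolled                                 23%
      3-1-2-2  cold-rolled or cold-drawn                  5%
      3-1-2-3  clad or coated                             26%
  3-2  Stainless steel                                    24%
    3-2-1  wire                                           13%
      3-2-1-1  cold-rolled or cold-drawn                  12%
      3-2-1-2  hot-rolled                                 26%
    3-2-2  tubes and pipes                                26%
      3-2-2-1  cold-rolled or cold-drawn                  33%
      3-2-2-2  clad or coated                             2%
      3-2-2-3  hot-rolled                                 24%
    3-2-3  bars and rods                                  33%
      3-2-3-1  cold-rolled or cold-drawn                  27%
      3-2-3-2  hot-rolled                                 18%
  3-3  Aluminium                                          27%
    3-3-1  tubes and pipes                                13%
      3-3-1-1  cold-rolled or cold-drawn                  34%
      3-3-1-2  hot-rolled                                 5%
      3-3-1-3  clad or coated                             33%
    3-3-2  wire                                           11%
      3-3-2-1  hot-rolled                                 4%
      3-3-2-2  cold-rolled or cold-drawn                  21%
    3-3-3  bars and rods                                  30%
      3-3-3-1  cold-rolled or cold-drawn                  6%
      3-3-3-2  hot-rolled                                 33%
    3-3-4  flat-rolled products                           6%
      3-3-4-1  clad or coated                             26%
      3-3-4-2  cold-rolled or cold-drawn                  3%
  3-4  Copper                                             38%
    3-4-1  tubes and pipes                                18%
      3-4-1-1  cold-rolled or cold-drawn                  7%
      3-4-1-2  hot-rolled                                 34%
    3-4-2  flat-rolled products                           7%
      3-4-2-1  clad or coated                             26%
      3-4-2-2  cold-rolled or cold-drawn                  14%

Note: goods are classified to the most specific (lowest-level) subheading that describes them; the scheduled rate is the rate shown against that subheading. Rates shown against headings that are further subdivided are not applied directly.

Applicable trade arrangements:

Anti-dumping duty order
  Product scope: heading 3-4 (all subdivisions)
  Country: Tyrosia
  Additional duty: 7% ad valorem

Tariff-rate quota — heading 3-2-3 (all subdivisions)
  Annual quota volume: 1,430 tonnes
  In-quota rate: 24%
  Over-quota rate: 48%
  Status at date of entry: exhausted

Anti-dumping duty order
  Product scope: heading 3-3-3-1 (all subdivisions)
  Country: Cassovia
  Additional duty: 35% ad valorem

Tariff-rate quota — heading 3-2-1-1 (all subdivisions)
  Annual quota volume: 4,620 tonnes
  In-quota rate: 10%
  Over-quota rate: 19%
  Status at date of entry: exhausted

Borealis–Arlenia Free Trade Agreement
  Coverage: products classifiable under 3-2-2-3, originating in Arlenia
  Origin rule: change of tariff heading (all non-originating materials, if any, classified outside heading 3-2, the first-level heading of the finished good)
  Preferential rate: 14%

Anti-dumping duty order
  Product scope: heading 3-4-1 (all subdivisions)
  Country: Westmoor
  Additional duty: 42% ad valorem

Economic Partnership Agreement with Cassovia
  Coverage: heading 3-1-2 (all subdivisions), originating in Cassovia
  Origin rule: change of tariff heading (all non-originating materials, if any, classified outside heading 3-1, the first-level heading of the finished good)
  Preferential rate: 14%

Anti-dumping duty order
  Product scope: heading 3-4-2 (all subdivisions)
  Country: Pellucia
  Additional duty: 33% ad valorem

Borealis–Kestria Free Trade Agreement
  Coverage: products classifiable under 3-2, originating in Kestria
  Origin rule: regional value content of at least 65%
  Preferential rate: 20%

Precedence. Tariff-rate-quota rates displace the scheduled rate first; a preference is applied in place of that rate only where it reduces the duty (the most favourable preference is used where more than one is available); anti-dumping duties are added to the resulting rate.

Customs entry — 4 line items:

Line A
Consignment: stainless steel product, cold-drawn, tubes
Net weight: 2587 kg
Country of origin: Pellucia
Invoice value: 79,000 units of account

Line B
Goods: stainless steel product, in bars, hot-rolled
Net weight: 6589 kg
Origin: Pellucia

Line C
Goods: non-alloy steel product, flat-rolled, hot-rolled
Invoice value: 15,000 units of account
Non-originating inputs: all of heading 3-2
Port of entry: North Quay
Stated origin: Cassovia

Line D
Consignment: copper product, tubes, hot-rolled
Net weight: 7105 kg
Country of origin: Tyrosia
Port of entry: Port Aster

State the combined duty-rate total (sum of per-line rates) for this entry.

136%

Line A: stainless steel → 3-2; tubes → 3-2-2; cold-drawn → 3-2-2-1. Scheduled 33%. No special measure applies. → 33%.
Line B: stainless steel → 3-2; in bars → 3-2-3; hot-rolled → 3-2-3-2. Scheduled 18%. quota on 3-2-3 exhausted → over-quota 48%. → 48%.
Line C: non-alloy steel → 3-1; flat-rolled → 3-1-2; hot-rolled → 3-1-2-1. Scheduled 23%. Cassovia agreement on 3-1-2: CTH met → 14% available; preferential 14%. → 14%.
Line D: copper → 3-4; tubes → 3-4-1; hot-rolled → 3-4-1-2. Scheduled 34%. anti-dumping (Tyrosia, 3-4): +7%; total 34% + 7% = 41%. → 41%.
Sum: 33% + 48% + 14% + 41% = 136%.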